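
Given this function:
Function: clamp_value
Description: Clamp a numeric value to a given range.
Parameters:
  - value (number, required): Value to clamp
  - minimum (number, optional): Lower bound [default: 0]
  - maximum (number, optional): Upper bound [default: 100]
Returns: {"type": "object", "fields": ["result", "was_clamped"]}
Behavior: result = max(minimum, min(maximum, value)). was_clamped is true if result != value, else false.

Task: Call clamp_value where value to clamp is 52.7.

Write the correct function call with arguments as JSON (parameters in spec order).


Mapping each described value to its parameter name:
  'Value to clamp' -> value = 52.7
clamp_value({"value": 52.7})


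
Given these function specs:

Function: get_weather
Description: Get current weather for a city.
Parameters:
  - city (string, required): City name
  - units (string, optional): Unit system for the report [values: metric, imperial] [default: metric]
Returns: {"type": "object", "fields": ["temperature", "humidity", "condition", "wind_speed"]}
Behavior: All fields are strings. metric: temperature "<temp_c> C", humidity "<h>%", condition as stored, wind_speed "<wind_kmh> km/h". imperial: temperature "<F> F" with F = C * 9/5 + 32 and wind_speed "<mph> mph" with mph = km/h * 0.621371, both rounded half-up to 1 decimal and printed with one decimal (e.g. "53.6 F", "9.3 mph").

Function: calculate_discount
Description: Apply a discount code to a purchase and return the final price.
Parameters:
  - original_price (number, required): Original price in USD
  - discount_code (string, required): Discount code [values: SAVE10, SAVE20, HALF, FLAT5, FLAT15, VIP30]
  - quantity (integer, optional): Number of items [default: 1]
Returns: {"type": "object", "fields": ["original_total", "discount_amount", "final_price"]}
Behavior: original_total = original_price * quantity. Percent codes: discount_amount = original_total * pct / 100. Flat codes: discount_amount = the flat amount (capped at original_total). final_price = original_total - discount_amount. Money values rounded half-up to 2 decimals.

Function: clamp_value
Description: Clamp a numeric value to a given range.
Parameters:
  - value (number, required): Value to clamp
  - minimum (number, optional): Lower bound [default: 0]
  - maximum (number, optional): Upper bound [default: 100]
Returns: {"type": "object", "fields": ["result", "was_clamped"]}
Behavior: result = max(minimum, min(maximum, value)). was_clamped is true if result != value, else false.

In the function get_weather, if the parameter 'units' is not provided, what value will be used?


The get_weather spec declares:
  - units (string, optional): Unit system for the report [values: metric, imperial] [default: metric]
Default:
metric


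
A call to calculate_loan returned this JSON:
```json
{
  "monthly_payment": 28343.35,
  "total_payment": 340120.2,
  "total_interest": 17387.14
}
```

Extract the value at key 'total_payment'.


340120.2


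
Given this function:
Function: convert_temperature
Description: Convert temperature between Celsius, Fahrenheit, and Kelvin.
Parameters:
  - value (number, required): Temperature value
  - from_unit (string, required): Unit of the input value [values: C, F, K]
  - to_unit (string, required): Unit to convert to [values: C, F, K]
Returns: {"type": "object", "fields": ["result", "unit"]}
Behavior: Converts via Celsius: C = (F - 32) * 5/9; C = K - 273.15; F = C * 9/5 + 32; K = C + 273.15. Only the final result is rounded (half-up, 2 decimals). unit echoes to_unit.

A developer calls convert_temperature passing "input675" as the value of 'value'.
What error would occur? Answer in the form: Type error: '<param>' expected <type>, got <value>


Spec: 'value' is declared as number; "input675" is a string.
Type error: 'value' expected number, got "input675"


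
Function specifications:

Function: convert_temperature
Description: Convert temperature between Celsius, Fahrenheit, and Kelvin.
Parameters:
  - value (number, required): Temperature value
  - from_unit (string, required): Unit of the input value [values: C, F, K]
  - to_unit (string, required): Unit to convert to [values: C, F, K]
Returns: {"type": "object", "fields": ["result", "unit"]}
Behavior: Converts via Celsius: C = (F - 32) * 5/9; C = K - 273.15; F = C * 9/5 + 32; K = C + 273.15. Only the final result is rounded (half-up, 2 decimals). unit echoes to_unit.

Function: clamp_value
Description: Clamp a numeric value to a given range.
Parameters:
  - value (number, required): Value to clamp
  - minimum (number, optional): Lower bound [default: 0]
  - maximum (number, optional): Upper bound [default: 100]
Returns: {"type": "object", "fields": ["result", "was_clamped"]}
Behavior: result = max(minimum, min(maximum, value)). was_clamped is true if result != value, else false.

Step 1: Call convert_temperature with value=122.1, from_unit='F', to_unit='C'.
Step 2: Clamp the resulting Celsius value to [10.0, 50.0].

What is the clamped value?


Step 1: convert_temperature(value=122.1, from_unit=F, to_unit=C)
  To C: (122.1 - 32) * 5/9 = 50.055556
  Target is C: 50.055556
  Round to 2 decimals: 50.06
  -> result = 50.06 C
Step 2: clamp_value(value=50.06, minimum=10.0, maximum=50.0)
  result = max(10.0, min(50.0, 50.06)) = max(10.0, 50.0) = 50.0
  was_clamped = (50.0 != 50.06) = true
  -> result = 50.0
50.0


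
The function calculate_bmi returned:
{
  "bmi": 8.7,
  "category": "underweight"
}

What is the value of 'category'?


underweight


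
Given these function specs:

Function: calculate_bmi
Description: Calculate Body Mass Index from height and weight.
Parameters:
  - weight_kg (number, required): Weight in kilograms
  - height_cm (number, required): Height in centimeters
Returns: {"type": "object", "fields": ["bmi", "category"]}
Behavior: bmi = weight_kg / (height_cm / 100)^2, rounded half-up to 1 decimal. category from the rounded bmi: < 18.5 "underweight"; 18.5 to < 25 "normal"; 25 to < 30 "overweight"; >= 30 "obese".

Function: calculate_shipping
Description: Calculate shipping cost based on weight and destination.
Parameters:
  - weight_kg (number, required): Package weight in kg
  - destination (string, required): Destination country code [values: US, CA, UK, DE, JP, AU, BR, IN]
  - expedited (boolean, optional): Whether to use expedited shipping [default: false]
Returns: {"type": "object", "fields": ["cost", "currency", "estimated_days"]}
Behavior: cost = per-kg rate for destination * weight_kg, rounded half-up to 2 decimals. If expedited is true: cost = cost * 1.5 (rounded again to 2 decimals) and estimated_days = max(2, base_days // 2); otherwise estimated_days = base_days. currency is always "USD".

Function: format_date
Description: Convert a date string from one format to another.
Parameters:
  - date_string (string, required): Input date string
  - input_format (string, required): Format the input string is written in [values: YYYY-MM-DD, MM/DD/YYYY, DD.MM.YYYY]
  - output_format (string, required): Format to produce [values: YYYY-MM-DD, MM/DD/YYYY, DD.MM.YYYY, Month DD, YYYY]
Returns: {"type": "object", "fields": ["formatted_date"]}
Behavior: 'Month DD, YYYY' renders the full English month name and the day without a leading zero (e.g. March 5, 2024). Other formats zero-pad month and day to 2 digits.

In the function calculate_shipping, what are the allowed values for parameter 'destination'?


The calculate_shipping spec declares:
  - destination (string, required): Destination country code [values: US, CA, UK, DE, JP, AU, BR, IN]
Allowed values:
US, CA, UK, DE, JP, AU, BR, IN


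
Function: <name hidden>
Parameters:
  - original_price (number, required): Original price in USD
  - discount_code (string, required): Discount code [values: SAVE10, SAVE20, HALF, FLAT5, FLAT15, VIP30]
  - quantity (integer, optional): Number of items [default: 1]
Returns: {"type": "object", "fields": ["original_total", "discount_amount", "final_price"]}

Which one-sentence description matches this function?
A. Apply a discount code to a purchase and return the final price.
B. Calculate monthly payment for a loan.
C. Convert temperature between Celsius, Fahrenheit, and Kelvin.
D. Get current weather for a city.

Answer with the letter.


Parameters original_price, discount_code, quantity and return ["original_total", "discount_amount", "final_price"] fit: Apply a discount code to a purchase and return the final price.
A


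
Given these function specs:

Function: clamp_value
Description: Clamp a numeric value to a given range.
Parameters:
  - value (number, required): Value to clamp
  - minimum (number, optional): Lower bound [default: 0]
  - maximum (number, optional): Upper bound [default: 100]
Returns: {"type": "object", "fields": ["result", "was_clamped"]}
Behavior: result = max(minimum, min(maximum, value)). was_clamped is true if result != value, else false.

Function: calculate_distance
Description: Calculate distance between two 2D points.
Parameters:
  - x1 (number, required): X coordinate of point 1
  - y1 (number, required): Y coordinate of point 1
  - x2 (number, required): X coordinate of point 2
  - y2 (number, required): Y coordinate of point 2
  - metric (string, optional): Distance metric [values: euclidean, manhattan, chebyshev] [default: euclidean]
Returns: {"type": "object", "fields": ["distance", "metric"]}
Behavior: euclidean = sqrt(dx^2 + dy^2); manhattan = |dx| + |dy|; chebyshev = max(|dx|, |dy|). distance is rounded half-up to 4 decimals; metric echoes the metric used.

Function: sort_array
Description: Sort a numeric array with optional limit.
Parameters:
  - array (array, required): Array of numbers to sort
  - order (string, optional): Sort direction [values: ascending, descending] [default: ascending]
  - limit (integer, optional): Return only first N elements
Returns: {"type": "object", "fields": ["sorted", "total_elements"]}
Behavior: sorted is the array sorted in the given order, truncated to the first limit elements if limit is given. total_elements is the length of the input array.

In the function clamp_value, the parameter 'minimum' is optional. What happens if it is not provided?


The clamp_value spec declares:
  - minimum (number, optional): Lower bound [default: 0]
It defaults to 0


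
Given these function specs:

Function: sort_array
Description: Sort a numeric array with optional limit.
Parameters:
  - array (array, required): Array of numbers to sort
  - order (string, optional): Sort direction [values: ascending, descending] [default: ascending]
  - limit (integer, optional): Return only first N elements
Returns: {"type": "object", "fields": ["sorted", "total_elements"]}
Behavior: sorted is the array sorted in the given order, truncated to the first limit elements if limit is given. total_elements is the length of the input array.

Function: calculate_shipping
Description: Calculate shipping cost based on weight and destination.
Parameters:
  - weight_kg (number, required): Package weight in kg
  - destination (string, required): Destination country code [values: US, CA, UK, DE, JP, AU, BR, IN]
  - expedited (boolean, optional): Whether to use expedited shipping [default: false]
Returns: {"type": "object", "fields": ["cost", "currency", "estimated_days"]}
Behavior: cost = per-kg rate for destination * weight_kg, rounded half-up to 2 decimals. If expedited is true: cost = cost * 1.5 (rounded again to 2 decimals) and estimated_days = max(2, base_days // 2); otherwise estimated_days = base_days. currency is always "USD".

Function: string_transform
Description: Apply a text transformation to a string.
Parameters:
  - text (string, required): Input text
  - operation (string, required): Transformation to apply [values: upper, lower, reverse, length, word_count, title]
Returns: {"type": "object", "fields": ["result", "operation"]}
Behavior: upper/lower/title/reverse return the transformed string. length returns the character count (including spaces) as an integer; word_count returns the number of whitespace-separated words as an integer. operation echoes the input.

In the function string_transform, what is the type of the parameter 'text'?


The string_transform spec declares:
  - text (string, required): Input text
Type:
string


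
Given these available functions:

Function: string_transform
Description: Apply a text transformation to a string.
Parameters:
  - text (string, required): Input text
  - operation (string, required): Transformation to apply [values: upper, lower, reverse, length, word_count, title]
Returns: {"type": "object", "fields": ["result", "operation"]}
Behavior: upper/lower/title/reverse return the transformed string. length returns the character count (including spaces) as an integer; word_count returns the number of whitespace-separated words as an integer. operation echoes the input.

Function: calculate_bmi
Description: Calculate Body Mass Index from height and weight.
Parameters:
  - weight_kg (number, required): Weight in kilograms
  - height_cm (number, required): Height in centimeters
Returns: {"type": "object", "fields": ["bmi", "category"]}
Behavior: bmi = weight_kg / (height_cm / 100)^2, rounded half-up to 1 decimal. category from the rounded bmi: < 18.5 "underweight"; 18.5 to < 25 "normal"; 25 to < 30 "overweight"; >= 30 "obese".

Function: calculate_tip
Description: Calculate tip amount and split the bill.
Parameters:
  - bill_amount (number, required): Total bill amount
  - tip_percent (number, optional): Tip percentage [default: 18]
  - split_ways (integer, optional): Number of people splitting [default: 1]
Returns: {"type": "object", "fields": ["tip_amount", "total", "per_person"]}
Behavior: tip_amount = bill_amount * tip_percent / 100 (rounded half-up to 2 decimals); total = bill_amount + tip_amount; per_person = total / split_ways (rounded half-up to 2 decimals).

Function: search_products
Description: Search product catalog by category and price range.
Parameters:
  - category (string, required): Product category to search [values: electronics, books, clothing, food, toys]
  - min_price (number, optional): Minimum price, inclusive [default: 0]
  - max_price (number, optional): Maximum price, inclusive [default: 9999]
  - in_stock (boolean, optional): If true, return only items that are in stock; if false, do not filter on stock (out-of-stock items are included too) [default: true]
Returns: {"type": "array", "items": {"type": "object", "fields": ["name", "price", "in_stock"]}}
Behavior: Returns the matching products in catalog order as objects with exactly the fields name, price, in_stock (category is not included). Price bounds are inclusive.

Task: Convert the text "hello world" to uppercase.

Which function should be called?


The task needs a function whose description is: Apply a text transformation to a string.
string_transform


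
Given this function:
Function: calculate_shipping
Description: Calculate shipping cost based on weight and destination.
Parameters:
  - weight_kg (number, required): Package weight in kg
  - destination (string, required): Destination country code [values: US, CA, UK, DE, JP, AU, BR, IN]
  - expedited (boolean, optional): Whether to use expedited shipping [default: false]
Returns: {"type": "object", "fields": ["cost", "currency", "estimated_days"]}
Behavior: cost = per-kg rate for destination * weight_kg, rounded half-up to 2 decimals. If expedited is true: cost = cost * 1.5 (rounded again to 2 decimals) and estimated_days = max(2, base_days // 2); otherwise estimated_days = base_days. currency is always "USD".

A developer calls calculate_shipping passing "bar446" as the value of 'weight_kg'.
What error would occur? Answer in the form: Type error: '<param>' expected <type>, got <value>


Spec: 'weight_kg' is declared as number; "bar446" is a string.
Type error: 'weight_kg' expected number, got "bar446"


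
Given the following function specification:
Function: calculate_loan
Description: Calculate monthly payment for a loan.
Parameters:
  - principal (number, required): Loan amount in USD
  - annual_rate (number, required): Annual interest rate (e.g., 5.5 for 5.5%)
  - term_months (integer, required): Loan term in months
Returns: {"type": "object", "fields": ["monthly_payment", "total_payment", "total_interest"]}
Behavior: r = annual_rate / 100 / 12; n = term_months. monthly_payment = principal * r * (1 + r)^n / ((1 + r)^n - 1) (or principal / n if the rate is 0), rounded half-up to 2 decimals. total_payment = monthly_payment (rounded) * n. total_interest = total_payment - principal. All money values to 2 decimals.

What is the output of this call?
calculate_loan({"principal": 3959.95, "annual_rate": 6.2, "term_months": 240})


r = 6.2 / 100 / 12 = 0.005166666667 (keep full precision)
(1 + r)^240 = 3.44459955
monthly_payment = 3959.95 * 0.005166666667 * 3.44459955 / (3.44459955 - 1) = 28.829105 -> 28.83
total_payment = 28.83 * 240 = 6919.20
total_interest = 6919.20 - 3959.95 = 2959.25
Output:
{"monthly_payment": 28.83, "total_payment": 6919.2, "total_interest": 2959.25}


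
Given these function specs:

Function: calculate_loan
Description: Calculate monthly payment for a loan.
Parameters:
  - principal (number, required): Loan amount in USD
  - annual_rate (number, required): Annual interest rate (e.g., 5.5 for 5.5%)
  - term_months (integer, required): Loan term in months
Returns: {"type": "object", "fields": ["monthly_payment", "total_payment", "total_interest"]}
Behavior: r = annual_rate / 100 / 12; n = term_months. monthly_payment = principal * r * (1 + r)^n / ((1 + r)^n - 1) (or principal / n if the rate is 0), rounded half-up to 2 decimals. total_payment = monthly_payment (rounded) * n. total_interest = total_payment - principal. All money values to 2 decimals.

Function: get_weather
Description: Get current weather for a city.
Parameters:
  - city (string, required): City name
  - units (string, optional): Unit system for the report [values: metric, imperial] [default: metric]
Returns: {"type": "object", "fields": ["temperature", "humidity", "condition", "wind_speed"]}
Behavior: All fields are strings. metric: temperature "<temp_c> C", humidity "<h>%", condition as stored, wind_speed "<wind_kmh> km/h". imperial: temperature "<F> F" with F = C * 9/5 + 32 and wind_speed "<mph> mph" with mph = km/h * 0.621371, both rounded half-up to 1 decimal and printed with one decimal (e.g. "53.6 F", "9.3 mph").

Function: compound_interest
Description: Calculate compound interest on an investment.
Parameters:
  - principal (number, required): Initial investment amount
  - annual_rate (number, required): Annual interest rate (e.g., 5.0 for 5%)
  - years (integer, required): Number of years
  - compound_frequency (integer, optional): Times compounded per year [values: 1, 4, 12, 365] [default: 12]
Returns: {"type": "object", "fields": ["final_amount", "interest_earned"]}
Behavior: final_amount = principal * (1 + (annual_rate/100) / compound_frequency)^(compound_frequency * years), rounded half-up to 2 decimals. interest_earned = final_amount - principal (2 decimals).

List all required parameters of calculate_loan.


Parameters of calculate_loan and their required/optional flag:
  principal: required
  annual_rate: required
  term_months: required
annual_rate, principal, term_months


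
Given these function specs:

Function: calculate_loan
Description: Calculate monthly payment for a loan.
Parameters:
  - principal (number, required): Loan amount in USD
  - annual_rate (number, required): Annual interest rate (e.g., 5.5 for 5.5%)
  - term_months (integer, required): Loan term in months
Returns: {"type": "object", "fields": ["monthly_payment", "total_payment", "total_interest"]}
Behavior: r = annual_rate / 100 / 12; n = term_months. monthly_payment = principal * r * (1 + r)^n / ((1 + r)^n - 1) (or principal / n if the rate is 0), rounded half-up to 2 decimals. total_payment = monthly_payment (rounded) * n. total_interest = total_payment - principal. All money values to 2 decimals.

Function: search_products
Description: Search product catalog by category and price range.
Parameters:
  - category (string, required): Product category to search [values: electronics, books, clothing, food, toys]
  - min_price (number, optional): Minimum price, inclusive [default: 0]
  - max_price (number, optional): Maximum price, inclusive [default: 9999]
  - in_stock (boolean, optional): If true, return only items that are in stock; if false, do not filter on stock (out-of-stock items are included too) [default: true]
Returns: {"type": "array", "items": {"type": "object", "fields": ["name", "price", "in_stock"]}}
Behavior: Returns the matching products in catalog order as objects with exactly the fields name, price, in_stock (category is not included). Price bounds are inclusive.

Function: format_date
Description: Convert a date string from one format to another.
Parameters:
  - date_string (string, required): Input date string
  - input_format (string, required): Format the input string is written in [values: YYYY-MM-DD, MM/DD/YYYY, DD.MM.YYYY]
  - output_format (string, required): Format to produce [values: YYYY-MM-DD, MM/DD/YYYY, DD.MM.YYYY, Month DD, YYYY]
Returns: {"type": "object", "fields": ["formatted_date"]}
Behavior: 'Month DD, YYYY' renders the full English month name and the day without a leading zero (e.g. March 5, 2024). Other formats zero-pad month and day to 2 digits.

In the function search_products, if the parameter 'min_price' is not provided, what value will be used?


The search_products spec declares:
  - min_price (number, optional): Minimum price, inclusive [default: 0]
Default:
0


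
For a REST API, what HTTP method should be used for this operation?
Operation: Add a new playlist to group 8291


GET = read, POST = create, PUT = update/replace, DELETE = remove
This operation is a create.
POST


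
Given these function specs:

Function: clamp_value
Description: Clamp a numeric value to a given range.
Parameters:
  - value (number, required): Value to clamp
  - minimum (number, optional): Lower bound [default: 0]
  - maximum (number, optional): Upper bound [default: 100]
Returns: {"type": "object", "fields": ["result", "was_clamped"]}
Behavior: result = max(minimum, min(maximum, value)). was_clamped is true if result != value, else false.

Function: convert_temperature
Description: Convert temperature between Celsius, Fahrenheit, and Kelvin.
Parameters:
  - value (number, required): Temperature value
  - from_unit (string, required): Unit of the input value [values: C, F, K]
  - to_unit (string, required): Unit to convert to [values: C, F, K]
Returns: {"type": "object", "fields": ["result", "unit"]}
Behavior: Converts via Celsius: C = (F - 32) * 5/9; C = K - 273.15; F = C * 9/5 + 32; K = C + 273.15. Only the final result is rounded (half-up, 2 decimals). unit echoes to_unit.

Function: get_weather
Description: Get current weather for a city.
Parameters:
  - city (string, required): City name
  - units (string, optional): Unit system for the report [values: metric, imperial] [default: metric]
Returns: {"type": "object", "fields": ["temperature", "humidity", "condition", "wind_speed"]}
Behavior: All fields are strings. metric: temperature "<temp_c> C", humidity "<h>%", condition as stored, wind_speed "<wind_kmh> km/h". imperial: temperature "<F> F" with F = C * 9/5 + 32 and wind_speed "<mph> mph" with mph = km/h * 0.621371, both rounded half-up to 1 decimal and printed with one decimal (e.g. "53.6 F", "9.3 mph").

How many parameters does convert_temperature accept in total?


Parameters of convert_temperature: value (required), from_unit (required), to_unit (required)
Total:
3


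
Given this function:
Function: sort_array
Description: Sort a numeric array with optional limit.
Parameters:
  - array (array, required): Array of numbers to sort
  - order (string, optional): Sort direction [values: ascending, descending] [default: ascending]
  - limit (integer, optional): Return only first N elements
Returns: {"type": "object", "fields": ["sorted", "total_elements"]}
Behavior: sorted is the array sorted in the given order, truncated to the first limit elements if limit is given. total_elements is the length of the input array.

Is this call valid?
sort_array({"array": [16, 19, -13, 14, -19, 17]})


Checking all required parameters present and types match... All valid.
Valid


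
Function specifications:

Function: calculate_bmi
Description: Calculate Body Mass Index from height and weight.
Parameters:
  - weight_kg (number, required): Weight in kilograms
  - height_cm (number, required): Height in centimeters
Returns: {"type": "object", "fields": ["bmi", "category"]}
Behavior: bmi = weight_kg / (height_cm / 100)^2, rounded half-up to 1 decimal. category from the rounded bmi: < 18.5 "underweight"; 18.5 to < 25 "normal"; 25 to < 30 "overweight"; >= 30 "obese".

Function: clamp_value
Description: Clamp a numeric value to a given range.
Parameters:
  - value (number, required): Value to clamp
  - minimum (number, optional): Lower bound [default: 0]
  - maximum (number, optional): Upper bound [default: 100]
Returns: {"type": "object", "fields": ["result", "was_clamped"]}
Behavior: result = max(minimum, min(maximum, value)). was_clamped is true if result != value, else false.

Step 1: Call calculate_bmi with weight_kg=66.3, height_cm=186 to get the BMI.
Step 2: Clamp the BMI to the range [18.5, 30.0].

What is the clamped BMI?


Step 1: calculate_bmi(weight_kg=66.3, height_cm=186)
  height_m = 186 / 100 = 1.86
  bmi = 66.3 / 1.86^2 = 66.3 / 3.4596 = 19.164065 -> 19.2
  18.5 <= 19.2 < 25 -> normal
  -> bmi = 19.2
Step 2: clamp_value(value=19.2, minimum=18.5, maximum=30.0)
  result = max(18.5, min(30.0, 19.2)) = max(18.5, 19.2) = 19.2
  was_clamped = (19.2 != 19.2) = false
  -> result = 19.2
19.2


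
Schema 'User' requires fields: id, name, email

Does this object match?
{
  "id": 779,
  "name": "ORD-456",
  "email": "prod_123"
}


Checking required fields... All present.
Valid - all required fields present


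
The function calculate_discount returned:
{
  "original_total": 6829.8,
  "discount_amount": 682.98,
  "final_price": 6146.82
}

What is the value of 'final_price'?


6146.82


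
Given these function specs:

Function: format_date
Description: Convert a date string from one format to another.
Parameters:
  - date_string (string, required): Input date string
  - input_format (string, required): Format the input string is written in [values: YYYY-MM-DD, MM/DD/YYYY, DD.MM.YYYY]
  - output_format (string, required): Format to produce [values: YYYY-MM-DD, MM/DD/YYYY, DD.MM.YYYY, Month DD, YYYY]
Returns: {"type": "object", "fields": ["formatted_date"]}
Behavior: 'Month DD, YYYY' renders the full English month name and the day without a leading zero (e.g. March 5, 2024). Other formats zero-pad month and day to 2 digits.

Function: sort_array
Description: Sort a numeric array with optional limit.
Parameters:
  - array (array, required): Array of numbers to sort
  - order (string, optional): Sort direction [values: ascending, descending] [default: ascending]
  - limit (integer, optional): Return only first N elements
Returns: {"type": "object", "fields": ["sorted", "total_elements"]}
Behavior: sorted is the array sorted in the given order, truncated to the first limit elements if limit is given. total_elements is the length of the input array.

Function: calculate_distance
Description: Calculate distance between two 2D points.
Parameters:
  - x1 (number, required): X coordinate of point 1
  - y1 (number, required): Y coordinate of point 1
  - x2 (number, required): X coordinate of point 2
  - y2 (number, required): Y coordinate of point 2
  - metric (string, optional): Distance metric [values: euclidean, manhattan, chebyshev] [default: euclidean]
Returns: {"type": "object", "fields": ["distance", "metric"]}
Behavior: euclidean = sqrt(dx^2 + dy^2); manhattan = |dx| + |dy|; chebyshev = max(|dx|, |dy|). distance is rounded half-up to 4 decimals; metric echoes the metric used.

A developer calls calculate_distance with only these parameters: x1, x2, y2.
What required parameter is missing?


Required parameters: x1, y1, x2, y2
Provided: x1, x2, y2
Missing: y1
y1


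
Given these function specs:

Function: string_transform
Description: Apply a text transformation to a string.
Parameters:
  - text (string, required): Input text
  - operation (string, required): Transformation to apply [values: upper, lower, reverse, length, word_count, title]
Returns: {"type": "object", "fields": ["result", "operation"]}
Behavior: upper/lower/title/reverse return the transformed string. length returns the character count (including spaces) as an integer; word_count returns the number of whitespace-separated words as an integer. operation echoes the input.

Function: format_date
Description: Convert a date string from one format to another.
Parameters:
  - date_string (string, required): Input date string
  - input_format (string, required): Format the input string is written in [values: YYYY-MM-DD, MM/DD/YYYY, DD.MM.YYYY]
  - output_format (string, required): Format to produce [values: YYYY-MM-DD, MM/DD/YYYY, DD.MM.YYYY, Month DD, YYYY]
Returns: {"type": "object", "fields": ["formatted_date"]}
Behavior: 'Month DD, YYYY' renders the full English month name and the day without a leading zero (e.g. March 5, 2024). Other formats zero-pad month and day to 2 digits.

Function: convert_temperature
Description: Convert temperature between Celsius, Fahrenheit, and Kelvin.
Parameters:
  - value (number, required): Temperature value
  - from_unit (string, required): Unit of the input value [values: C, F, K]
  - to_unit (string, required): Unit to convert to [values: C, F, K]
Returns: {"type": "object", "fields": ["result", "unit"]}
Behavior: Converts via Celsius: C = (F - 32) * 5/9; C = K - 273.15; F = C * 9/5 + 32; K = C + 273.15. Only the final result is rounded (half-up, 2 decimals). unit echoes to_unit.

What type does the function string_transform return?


The string_transform spec declares Returns: {"type": "object", "fields": ["result", "operation"]}
Type:
object


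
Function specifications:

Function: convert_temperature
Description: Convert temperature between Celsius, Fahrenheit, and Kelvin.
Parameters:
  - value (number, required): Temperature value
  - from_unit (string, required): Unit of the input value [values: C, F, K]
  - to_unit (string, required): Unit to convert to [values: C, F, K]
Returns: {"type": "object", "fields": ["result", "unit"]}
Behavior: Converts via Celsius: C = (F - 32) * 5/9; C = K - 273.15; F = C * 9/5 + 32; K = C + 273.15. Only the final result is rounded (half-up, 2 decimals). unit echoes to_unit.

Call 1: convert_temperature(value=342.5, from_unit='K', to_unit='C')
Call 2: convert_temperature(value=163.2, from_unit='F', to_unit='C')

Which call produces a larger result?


Call 1:
  To C: 342.5 - 273.15 = 69.35
  Target is C: 69.35
  Round to 2 decimals: 69.35
  -> 69.35 C
Call 2:
  To C: (163.2 - 32) * 5/9 = 72.888889
  Target is C: 72.888889
  Round to 2 decimals: 72.89
  -> 72.89 C
Call 2 (72.89 C)


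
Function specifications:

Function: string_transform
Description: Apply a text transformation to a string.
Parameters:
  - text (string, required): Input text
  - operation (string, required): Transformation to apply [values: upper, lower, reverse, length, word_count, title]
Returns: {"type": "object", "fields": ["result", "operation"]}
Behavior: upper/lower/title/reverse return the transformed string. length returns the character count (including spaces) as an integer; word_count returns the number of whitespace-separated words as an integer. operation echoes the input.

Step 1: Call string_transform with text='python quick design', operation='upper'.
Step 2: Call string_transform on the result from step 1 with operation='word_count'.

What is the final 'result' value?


Step 1: string_transform(text='python quick design', operation='upper')
  -> result = 'PYTHON QUICK DESIGN'
Step 2: string_transform(text='PYTHON QUICK DESIGN', operation='word_count')
  words: PYTHON, QUICK, DESIGN -> 3
  -> result = 3
3


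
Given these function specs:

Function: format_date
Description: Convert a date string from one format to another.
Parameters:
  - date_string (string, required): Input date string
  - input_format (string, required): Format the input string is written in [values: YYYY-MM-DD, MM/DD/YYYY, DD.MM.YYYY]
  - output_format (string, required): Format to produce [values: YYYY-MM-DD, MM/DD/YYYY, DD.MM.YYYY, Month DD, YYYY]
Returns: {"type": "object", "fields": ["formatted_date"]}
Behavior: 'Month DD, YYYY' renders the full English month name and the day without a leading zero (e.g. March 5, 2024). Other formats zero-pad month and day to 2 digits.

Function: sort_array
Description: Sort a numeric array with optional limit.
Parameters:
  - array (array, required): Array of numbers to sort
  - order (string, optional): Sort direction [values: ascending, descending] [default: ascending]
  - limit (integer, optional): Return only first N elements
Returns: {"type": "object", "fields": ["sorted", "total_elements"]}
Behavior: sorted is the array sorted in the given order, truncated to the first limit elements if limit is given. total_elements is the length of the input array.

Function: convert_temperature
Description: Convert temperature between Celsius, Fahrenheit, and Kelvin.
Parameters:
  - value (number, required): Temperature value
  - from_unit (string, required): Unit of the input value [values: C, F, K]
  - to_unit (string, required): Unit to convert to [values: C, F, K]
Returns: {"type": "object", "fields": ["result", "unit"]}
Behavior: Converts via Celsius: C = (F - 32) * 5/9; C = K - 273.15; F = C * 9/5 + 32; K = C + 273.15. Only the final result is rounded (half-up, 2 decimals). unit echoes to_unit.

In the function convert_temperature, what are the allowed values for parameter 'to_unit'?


The convert_temperature spec declares:
  - to_unit (string, required): Unit to convert to [values: C, F, K]
Allowed values:
C, F, K


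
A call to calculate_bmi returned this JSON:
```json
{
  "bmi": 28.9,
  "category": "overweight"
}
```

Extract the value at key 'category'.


overweight


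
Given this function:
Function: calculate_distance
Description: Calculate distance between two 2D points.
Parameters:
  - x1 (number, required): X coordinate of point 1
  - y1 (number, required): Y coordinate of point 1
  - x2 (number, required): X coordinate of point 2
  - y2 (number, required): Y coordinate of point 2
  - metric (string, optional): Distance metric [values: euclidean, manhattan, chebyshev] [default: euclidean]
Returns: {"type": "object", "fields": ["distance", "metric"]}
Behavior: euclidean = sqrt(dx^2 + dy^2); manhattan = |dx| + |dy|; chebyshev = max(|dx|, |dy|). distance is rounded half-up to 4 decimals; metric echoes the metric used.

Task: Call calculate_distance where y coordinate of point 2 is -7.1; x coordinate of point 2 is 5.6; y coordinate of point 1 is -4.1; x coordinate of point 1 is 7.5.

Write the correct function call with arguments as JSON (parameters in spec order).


Mapping each described value to its parameter name:
  'Y coordinate of point 2' -> y2 = -7.1
  'X coordinate of point 2' -> x2 = 5.6
  'Y coordinate of point 1' -> y1 = -4.1
  'X coordinate of point 1' -> x1 = 7.5
calculate_distance({"x1": 7.5, "y1": -4.1, "x2": 5.6, "y2": -7.1})


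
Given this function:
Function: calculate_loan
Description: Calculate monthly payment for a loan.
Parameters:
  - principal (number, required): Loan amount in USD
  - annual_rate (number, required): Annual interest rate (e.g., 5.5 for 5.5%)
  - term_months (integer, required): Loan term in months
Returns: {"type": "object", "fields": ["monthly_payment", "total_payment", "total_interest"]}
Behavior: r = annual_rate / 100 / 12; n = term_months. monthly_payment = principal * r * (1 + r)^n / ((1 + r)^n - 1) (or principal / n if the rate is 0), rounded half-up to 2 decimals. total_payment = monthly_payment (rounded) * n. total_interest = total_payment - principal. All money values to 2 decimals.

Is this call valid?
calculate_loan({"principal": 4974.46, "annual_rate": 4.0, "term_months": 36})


Checking all required parameters present and types match... All valid.
Valid


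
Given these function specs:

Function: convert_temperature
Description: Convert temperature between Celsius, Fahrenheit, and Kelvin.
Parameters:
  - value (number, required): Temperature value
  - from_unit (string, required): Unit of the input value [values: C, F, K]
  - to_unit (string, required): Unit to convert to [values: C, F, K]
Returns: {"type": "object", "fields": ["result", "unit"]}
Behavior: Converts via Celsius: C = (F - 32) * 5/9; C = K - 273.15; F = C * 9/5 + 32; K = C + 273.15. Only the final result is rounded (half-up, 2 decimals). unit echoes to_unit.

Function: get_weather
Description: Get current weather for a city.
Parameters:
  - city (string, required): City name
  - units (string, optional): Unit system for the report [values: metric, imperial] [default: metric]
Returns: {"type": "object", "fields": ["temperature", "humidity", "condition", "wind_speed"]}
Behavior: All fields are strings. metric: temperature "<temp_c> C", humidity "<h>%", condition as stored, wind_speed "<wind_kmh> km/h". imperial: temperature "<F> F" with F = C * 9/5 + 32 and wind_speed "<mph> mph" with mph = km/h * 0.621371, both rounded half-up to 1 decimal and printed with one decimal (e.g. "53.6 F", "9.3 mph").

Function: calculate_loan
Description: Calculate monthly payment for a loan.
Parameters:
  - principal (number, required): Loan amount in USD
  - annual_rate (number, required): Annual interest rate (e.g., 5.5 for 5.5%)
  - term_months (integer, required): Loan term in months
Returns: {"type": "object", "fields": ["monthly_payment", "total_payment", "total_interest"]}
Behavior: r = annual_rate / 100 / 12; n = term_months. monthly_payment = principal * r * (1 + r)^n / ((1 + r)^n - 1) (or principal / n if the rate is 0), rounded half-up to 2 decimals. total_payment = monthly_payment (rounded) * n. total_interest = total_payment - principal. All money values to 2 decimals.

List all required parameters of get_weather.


Parameters of get_weather and their required/optional flag:
  city: required
  units: optional
city


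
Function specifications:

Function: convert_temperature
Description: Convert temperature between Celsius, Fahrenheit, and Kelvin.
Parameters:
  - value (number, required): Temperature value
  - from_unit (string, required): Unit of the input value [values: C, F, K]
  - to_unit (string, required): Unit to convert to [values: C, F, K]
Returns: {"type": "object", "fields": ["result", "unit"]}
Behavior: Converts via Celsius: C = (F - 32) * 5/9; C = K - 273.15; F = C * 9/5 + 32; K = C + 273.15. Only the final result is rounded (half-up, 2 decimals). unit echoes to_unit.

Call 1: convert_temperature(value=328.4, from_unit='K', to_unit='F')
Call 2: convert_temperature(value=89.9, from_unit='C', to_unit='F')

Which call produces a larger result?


Call 1:
  To C: 328.4 - 273.15 = 55.25
  To F: 55.25 * 9/5 + 32 = 131.45
  Round to 2 decimals: 131.45
  -> 131.45 F
Call 2:
  Input already in C: 89.9
  To F: 89.9 * 9/5 + 32 = 193.82
  Round to 2 decimals: 193.82
  -> 193.82 F
Call 2 (193.82 F)


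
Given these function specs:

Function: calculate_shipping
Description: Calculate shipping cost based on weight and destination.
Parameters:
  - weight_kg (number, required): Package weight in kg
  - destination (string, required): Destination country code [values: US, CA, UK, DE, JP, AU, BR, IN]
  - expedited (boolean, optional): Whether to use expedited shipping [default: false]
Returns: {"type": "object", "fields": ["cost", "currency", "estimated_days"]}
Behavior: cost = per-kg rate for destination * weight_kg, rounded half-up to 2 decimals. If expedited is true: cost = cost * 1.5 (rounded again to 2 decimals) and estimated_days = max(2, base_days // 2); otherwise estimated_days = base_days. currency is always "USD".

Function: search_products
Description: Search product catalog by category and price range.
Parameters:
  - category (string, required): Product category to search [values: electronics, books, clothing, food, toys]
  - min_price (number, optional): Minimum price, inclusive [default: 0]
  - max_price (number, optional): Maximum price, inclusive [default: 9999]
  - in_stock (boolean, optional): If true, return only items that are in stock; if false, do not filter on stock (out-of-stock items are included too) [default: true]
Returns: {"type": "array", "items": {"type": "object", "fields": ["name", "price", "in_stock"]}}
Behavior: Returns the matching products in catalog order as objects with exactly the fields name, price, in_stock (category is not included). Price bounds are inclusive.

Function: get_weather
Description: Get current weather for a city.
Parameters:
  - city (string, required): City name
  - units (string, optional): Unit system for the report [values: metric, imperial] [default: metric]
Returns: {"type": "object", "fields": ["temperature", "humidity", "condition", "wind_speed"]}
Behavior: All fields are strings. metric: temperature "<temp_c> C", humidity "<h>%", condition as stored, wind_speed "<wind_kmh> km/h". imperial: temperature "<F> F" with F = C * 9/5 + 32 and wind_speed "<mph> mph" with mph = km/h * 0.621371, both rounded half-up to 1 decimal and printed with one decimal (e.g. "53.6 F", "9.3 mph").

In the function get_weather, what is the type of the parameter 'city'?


The get_weather spec declares:
  - city (string, required): City name
Type:
string
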